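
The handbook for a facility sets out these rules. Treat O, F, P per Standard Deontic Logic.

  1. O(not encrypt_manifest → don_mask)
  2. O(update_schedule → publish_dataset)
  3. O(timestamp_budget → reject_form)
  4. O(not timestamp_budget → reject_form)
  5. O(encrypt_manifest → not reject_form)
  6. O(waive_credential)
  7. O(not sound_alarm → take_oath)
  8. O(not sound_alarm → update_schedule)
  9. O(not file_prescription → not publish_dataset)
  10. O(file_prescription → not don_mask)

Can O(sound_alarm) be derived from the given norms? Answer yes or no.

Premises 3 and 4 cover both cases: O(timestamp_budget → reject_form) and O(not timestamp_budget → reject_form). Since timestamp_budget ∨ not timestamp_budget is a tautology, O(reject_form) follows.
Premise 5, O(encrypt_manifest → not reject_form), contraposes to O(reject_form → not encrypt_manifest); with O(reject_form) we get O(not encrypt_manifest).
Applying K to premise 1 (O(not encrypt_manifest → don_mask)) and O(not encrypt_manifest) yields O(don_mask).
The contrapositive of premise 10 (O(file_prescription → not don_mask)) is O(don_mask → not file_prescription), and O(don_mask) is already established, so O(not file_prescription).
With premise 9, O(not file_prescription → not publish_dataset), the K-axiom yields O(not publish_dataset).
Premise 2, O(update_schedule → publish_dataset), contraposes to O(not publish_dataset → not update_schedule); with O(not publish_dataset) we get O(not update_schedule).
Premise 8 is O(not sound_alarm → update_schedule); contrapositively O(not update_schedule → sound_alarm). Since O(not update_schedule) holds, K gives O(sound_alarm).
Premises 6, 7 do not contribute to this derivation.
So O(sound_alarm) follows.

Yes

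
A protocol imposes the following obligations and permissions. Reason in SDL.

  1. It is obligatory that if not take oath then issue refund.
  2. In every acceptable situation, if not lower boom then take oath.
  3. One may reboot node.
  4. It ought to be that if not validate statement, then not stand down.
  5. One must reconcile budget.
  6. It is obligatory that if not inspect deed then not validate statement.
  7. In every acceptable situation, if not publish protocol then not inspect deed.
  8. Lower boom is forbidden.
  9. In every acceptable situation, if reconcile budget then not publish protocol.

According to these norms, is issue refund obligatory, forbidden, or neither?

Neither

Premise 1 is O(¬take_oath → issue_refund), but O(¬take_oath) is not derivable from the premises, so it does not yield O(issue_refund).
No premise or chain of K-axiom applications forces O(issue_refund), and none forces O(¬issue_refund). So issue_refund is neither obligatory nor forbidden under these norms.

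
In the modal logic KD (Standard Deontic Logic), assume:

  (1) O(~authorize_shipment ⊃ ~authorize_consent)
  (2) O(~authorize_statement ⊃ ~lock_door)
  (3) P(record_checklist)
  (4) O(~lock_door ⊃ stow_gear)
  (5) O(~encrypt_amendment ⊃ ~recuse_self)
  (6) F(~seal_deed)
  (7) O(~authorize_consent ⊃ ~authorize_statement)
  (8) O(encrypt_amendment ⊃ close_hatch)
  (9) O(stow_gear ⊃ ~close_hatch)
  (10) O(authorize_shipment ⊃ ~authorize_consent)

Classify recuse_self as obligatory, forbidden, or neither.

Forbidden

Premises 1 and 10 cover both cases: O(~authorize_shipment ⊃ ~authorize_consent) and O(authorize_shipment ⊃ ~authorize_consent). Since ~authorize_shipment ∨ authorize_shipment is a tautology, O(~authorize_consent) follows.
Applying K to premise 7 (O(~authorize_consent ⊃ ~authorize_statement)) and O(~authorize_consent) yields O(~authorize_statement).
With premise 2, O(~authorize_statement ⊃ ~lock_door), the K-axiom yields O(~lock_door).
Premise 4 is O(~lock_door ⊃ stow_gear); since O(~lock_door), deontic closure gives O(stow_gear).
Applying K to premise 9 (O(stow_gear ⊃ ~close_hatch)) and O(stow_gear) yields O(~close_hatch).
Premise 8 is O(encrypt_amendment ⊃ close_hatch); contrapositively O(~close_hatch ⊃ ~encrypt_amendment). Since O(~close_hatch) holds, K gives O(~encrypt_amendment).
Applying K to premise 5 (O(~encrypt_amendment ⊃ ~recuse_self)) and O(~encrypt_amendment) yields O(~recuse_self).
Premises 3, 6 do not contribute to this derivation.
Thus O(~recuse_self), which is F(recuse_self): recuse_self is forbidden.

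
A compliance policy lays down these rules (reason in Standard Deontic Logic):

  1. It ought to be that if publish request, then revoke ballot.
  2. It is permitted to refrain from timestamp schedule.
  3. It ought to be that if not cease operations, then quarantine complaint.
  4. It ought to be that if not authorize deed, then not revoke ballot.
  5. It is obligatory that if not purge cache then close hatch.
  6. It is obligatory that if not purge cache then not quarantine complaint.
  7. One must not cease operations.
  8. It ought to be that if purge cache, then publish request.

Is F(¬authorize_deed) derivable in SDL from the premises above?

Premise 7, F(cease_operations), is equivalent to O(¬cease_operations).
With premise 3, O(¬cease_operations → quarantine_complaint), the K-axiom yields O(quarantine_complaint).
Premise 6 is O(¬purge_cache → ¬quarantine_complaint); contrapositively O(quarantine_complaint → purge_cache). Since O(quarantine_complaint) holds, K gives O(purge_cache).
From O(purge_cache) and premise 8, O(purge_cache → publish_request), we obtain O(publish_request).
From O(publish_request) and premise 1, O(publish_request → revoke_ballot), we obtain O(revoke_ballot).
The contrapositive of premise 4 (O(¬authorize_deed → ¬revoke_ballot)) is O(revoke_ballot → authorize_deed), and O(revoke_ballot) is already established, so O(authorize_deed).
Premises 2, 5 do not contribute to this derivation.
So O(authorize_deed) holds, i.e. F(¬authorize_deed). The claim follows.

Yes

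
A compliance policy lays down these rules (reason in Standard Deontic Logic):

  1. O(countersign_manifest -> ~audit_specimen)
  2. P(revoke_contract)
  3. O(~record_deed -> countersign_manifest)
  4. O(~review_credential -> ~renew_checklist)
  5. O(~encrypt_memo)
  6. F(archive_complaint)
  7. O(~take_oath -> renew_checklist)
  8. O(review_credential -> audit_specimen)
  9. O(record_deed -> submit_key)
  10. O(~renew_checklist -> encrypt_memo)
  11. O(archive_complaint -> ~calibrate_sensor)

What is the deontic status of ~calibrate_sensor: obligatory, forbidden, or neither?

Premise 11 is O(archive_complaint -> ~calibrate_sensor), but O(archive_complaint) is not derivable from the premises, so it does not yield O(~calibrate_sensor).
No premise or chain of K-axiom applications forces O(~calibrate_sensor), and none forces O(calibrate_sensor). So ~calibrate_sensor is neither obligatory nor forbidden under these norms.

Neither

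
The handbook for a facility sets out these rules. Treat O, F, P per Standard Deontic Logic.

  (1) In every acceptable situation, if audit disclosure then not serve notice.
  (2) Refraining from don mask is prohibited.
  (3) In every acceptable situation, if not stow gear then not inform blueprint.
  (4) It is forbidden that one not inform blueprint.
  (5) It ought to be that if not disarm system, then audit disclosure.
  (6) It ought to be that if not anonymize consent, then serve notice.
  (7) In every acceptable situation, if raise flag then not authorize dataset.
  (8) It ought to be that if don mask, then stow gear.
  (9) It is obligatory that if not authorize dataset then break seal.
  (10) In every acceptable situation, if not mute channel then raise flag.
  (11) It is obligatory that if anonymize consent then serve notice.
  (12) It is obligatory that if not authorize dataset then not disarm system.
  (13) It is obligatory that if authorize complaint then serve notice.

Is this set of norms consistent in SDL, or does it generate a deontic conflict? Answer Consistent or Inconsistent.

Premise 3 is O(¬stow_gear → ¬inform_blueprint), but O(¬stow_gear) is not derivable from the premises, so it does not yield O(¬inform_blueprint).
So O(¬inform_blueprint) is not derivable, and the apparent clash with O(inform_blueprint) does not arise.
A world satisfying every obligation exists (e.g. anonymize_consent=false, audit_disclosure=false, authorize_complaint=false, authorize_dataset=true, break_seal=false, disarm_system=true, don_mask=true, inform_blueprint=true, mute_channel=true, raise_flag=false, serve_notice=true, stow_gear=true); no atom is both obligatory and forbidden, so the set is consistent.

Consistent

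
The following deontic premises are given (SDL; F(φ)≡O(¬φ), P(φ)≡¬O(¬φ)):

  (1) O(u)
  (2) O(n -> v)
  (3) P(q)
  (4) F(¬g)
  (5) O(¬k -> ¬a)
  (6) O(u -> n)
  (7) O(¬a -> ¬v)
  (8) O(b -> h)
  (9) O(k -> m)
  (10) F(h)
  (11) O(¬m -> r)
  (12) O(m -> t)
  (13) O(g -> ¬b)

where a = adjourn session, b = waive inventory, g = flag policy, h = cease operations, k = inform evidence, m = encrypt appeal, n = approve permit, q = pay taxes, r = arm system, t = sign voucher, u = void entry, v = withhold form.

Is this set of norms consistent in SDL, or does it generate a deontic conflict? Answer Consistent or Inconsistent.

Consistent

Premise 8 is O(b -> h), but O(b) is not derivable from the premises, so it does not yield O(h).
So O(h) is not derivable, and the apparent clash with O(¬h) does not arise.
A world satisfying every obligation exists (e.g. a=true, b=false, g=true, h=false, k=true, m=true, n=true, q=false, r=false, t=true, u=true, v=true); no atom is both obligatory and forbidden, so the set is consistent.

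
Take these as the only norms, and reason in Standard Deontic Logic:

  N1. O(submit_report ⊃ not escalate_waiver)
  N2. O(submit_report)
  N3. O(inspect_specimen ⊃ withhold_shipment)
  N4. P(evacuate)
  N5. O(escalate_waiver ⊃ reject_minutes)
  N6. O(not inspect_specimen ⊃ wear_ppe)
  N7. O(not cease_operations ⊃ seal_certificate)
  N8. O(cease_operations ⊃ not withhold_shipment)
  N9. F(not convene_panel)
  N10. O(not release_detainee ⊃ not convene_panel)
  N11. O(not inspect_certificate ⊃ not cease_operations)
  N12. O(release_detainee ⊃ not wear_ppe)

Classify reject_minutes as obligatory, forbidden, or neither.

Neither

Premise 5 is O(escalate_waiver ⊃ reject_minutes), but O(escalate_waiver) is not derivable from the premises, so it does not yield O(reject_minutes).
No premise or chain of K-axiom applications forces O(reject_minutes), and none forces O(not reject_minutes). So reject_minutes is neither obligatory nor forbidden under these norms.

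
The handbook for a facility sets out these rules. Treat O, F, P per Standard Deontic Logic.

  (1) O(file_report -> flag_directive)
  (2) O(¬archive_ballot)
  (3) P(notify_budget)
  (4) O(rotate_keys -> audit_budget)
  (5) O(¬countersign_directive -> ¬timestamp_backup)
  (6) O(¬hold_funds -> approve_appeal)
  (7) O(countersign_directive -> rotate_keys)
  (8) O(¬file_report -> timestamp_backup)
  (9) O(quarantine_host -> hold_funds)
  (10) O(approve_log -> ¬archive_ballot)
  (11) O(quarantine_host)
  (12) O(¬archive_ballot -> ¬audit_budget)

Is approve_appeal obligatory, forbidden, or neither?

Neither

Premise 6 is O(¬hold_funds -> approve_appeal), but O(¬hold_funds) is not derivable from the premises, so it does not yield O(approve_appeal).
No premise or chain of K-axiom applications forces O(approve_appeal), and none forces O(¬approve_appeal). So approve_appeal is neither obligatory nor forbidden under these norms.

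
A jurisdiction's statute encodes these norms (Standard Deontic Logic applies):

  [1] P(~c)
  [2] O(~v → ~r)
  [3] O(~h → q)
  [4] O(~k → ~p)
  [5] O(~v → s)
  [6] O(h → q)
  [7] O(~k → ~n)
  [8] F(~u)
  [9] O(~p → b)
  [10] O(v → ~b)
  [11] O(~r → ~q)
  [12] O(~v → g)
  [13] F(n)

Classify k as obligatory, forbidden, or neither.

Obligatory

Premises 3 and 6 cover both cases: O(~h → q) and O(h → q). Since ~h ∨ h is a tautology, O(q) follows.
The contrapositive of premise 11 (O(~r → ~q)) is O(q → r), and O(q) is already established, so O(r).
The contrapositive of premise 2 (O(~v → ~r)) is O(r → v), and O(r) is already established, so O(v).
Applying K to premise 10 (O(v → ~b)) and O(v) yields O(~b).
Premise 9, O(~p → b), contraposes to O(~b → p); with O(~b) we get O(p).
Premise 4, O(~k → ~p), contraposes to O(p → k); with O(p) we get O(k).
Premises 1, 5, 7, 8, 12, 13 do not contribute to this derivation.
Hence k is obligatory.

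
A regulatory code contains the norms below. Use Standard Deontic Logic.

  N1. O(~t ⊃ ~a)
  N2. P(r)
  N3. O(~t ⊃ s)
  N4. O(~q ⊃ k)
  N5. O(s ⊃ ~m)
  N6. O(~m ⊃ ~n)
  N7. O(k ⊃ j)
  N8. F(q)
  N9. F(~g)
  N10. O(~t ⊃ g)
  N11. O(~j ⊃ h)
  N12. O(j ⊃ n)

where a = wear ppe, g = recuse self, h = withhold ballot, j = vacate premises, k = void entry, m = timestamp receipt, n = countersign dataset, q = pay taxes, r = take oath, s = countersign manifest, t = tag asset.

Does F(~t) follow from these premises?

Yes

Premise 8 is F(q), i.e. O(~q).
Premise 4 is O(~q ⊃ k); since O(~q), deontic closure gives O(k).
Applying K to premise 7 (O(k ⊃ j)) and O(k) yields O(j).
Applying K to premise 12 (O(j ⊃ n)) and O(j) yields O(n).
The contrapositive of premise 6 (O(~m ⊃ ~n)) is O(n ⊃ m), and O(n) is already established, so O(m).
Premise 5, O(s ⊃ ~m), contraposes to O(m ⊃ ~s); with O(m) we get O(~s).
Premise 3, O(~t ⊃ s), contraposes to O(~s ⊃ t); with O(~s) we get O(t).
Premises 1, 2, 9, 10, 11 do not contribute to this derivation.
So O(t) holds, i.e. F(~t). The claim follows.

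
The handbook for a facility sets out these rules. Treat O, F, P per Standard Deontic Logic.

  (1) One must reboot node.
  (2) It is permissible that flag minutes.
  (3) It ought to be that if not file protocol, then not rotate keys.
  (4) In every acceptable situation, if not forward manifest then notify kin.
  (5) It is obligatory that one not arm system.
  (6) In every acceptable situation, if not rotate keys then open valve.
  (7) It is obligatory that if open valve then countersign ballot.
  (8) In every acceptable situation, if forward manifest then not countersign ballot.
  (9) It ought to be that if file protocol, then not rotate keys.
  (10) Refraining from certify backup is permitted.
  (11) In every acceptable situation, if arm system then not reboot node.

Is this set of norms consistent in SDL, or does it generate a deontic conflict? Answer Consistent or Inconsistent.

Consistent

Premise 11 is O(arm_system → ¬reboot_node), but O(arm_system) is not derivable from the premises, so it does not yield O(¬reboot_node).
So O(¬reboot_node) is not derivable, and the apparent clash with O(reboot_node) does not arise.
A world satisfying every obligation exists (e.g. arm_system=false, certify_backup=false, countersign_ballot=true, file_protocol=false, flag_minutes=false, forward_manifest=false, notify_kin=true, open_valve=true, reboot_node=true, rotate_keys=false); no atom is both obligatory and forbidden, so the set is consistent.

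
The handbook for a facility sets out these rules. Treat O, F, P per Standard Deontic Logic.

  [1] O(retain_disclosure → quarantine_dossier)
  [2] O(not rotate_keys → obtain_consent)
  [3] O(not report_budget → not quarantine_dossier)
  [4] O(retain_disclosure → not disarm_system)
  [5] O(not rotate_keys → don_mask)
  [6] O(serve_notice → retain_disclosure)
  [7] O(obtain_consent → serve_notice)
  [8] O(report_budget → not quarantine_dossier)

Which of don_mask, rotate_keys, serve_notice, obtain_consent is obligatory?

rotate_keys

Premises 3 and 8 are O(not report_budget → not quarantine_dossier) and O(report_budget → not quarantine_dossier); every ideal world satisfies not report_budget or report_budget, so in either case not quarantine_dossier holds — hence O(not quarantine_dossier).
Premise 1 is O(retain_disclosure → quarantine_dossier); contrapositively O(not quarantine_dossier → not retain_disclosure). Since O(not quarantine_dossier) holds, K gives O(not retain_disclosure).
The contrapositive of premise 6 (O(serve_notice → retain_disclosure)) is O(not retain_disclosure → not serve_notice), and O(not retain_disclosure) is already established, so O(not serve_notice).
Premise 7, O(obtain_consent → serve_notice), contraposes to O(not serve_notice → not obtain_consent); with O(not serve_notice) we get O(not obtain_consent).
Premise 2 is O(not rotate_keys → obtain_consent); contrapositively O(not obtain_consent → rotate_keys). Since O(not obtain_consent) holds, K gives O(rotate_keys).
So O(rotate_keys) holds — rotate_keys is obligatory. None of the other listed options is made obligatory by any chain of premises.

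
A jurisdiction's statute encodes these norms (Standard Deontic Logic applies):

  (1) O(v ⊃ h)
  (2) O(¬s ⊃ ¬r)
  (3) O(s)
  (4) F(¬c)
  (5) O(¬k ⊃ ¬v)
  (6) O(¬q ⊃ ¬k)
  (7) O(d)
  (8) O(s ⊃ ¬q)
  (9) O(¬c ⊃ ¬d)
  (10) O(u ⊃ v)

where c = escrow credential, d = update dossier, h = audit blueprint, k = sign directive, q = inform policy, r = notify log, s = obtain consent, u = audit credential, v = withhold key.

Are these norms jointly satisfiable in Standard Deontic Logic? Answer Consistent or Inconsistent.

Consistent

Premise 9 is O(¬c ⊃ ¬d), but O(¬c) is not derivable from the premises, so it does not yield O(¬d).
So O(¬d) is not derivable, and the apparent clash with O(d) does not arise.
A world satisfying every obligation exists (e.g. c=true, d=true, h=false, k=false, q=false, r=false, s=true, u=false, v=false); no atom is both obligatory and forbidden, so the set is consistent.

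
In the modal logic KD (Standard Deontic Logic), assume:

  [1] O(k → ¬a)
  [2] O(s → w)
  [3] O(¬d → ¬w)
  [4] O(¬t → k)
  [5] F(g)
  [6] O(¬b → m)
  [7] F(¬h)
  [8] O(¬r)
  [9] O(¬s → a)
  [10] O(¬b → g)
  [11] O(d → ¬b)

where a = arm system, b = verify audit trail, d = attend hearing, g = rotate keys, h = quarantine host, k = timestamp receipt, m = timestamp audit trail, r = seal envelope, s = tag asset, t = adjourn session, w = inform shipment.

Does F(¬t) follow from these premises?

Yes

F(g) at premise 5 means O(¬g).
Premise 10, O(¬b → g), contraposes to O(¬g → b); with O(¬g) we get O(b).
Premise 11, O(d → ¬b), contraposes to O(b → ¬d); with O(b) we get O(¬d).
With premise 3, O(¬d → ¬w), the K-axiom yields O(¬w).
Premise 2 is O(s → w); contrapositively O(¬w → ¬s). Since O(¬w) holds, K gives O(¬s).
Premise 9 is O(¬s → a); since O(¬s), deontic closure gives O(a).
Premise 1 is O(k → ¬a); contrapositively O(a → ¬k). Since O(a) holds, K gives O(¬k).
Premise 4, O(¬t → k), contraposes to O(¬k → t); with O(¬k) we get O(t).
Premises 6, 7, 8 do not contribute to this derivation.
So O(t) holds, i.e. F(¬t). The claim follows.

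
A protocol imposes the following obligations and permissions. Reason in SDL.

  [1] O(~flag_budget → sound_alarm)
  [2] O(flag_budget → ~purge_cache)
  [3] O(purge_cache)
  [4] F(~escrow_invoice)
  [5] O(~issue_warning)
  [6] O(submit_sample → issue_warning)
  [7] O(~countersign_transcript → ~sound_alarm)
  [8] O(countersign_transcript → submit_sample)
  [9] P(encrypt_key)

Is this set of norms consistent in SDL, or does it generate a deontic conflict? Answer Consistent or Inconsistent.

From premise 3 we have O(purge_cache).
Premise 2 is O(flag_budget → ~purge_cache); contrapositively O(purge_cache → ~flag_budget). Since O(purge_cache) holds, K gives O(~flag_budget).
With premise 1, O(~flag_budget → sound_alarm), the K-axiom yields O(sound_alarm).
Premise 7, O(~countersign_transcript → ~sound_alarm), contraposes to O(sound_alarm → countersign_transcript); with O(sound_alarm) we get O(countersign_transcript).
Applying K to premise 8 (O(countersign_transcript → submit_sample)) and O(countersign_transcript) yields O(submit_sample).
Premise 6 is O(submit_sample → issue_warning); since O(submit_sample), deontic closure gives O(issue_warning).
However, premise 5 gives O(~issue_warning).
We now have both O(issue_warning) and O(~issue_warning) — issue_warning is simultaneously obligatory and forbidden, violating the D-axiom.

Inconsistent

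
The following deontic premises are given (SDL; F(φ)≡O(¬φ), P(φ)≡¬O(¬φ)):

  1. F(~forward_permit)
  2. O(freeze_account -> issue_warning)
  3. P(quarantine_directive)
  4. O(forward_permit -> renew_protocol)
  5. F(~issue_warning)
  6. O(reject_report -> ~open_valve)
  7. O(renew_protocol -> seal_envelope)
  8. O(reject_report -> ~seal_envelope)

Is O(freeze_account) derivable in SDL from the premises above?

Premise 2 is O(freeze_account -> issue_warning); even if O(issue_warning) held, inferring O(freeze_account) would be affirming the consequent — invalid.
No other premise forces O(freeze_account). An ideal world satisfying every premise can still have freeze_account false, so O(freeze_account) is not derivable.

No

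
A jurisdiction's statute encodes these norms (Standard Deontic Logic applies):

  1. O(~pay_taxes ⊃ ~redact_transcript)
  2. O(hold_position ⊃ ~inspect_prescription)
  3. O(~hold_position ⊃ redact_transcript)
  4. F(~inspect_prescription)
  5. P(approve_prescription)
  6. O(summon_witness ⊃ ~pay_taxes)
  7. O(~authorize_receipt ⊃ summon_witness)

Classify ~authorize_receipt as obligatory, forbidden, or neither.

Forbidden

F(~inspect_prescription) at premise 4 means O(inspect_prescription).
Premise 2 is O(hold_position ⊃ ~inspect_prescription); contrapositively O(inspect_prescription ⊃ ~hold_position). Since O(inspect_prescription) holds, K gives O(~hold_position).
From O(~hold_position) and premise 3, O(~hold_position ⊃ redact_transcript), we obtain O(redact_transcript).
Premise 1, O(~pay_taxes ⊃ ~redact_transcript), contraposes to O(redact_transcript ⊃ pay_taxes); with O(redact_transcript) we get O(pay_taxes).
Premise 6 is O(summon_witness ⊃ ~pay_taxes); contrapositively O(pay_taxes ⊃ ~summon_witness). Since O(pay_taxes) holds, K gives O(~summon_witness).
Premise 7 is O(~authorize_receipt ⊃ summon_witness); contrapositively O(~summon_witness ⊃ authorize_receipt). Since O(~summon_witness) holds, K gives O(authorize_receipt).
Premise 5 does not contribute to this derivation.
Thus O(authorize_receipt), which is F(~authorize_receipt): ~authorize_receipt is forbidden.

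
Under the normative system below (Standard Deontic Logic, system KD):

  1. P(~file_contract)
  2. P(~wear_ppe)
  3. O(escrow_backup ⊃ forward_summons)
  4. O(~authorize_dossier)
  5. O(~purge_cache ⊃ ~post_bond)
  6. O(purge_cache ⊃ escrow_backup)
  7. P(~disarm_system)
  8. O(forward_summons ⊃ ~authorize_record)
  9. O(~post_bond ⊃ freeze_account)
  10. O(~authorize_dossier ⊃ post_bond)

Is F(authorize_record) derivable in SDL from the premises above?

Yes

Premise 4 gives O(~authorize_dossier).
Premise 10 is O(~authorize_dossier ⊃ post_bond); since O(~authorize_dossier), deontic closure gives O(post_bond).
Premise 5, O(~purge_cache ⊃ ~post_bond), contraposes to O(post_bond ⊃ purge_cache); with O(post_bond) we get O(purge_cache).
With premise 6, O(purge_cache ⊃ escrow_backup), the K-axiom yields O(escrow_backup).
With premise 3, O(escrow_backup ⊃ forward_summons), the K-axiom yields O(forward_summons).
Premise 8 is O(forward_summons ⊃ ~authorize_record); since O(forward_summons), deontic closure gives O(~authorize_record).
Premises 1, 2, 7, 9 do not contribute to this derivation.
So O(~authorize_record) holds, i.e. F(authorize_record). The claim follows.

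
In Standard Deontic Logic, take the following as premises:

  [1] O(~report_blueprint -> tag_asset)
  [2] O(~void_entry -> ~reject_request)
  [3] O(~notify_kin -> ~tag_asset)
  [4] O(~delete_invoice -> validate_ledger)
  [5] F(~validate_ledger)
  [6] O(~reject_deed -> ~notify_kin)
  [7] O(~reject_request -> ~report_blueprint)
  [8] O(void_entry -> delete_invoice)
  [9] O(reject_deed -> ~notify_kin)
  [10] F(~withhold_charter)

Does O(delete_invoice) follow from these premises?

Premises 6 and 9 are O(~reject_deed -> ~notify_kin) and O(reject_deed -> ~notify_kin); every ideal world satisfies ~reject_deed or reject_deed, so in either case ~notify_kin holds — hence O(~notify_kin).
Premise 3 is O(~notify_kin -> ~tag_asset); since O(~notify_kin), deontic closure gives O(~tag_asset).
Premise 1, O(~report_blueprint -> tag_asset), contraposes to O(~tag_asset -> report_blueprint); with O(~tag_asset) we get O(report_blueprint).
Premise 7 is O(~reject_request -> ~report_blueprint); contrapositively O(report_blueprint -> reject_request). Since O(report_blueprint) holds, K gives O(reject_request).
The contrapositive of premise 2 (O(~void_entry -> ~reject_request)) is O(reject_request -> void_entry), and O(reject_request) is already established, so O(void_entry).
From O(void_entry) and premise 8, O(void_entry -> delete_invoice), we obtain O(delete_invoice).
Premises 4, 5, 10 do not contribute to this derivation.
So O(delete_invoice) follows.

Yes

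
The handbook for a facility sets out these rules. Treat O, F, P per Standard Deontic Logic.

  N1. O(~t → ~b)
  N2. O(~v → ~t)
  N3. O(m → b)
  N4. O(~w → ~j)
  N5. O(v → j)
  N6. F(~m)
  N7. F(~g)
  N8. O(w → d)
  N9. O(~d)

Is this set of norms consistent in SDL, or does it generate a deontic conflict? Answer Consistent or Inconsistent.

Premise 6 is F(~m), i.e. O(m).
From O(m) and premise 3, O(m → b), we obtain O(b).
The contrapositive of premise 1 (O(~t → ~b)) is O(b → t), and O(b) is already established, so O(t).
Premise 2 is O(~v → ~t); contrapositively O(t → v). Since O(t) holds, K gives O(v).
With premise 5, O(v → j), the K-axiom yields O(j).
The contrapositive of premise 4 (O(~w → ~j)) is O(j → w), and O(j) is already established, so O(w).
From O(w) and premise 8, O(w → d), we obtain O(d).
Yet premise 9 states O(~d).
We now have both O(d) and O(~d) — d is simultaneously obligatory and forbidden, violating the D-axiom.

Inconsistent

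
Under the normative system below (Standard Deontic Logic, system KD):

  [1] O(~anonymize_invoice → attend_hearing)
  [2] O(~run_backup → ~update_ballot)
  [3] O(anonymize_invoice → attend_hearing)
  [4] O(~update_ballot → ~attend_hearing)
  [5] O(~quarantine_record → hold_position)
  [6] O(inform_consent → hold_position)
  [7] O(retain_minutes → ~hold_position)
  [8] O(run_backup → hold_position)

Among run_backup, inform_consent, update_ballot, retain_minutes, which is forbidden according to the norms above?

retain_minutes

By case analysis on ~anonymize_invoice: premise 1 gives O(~anonymize_invoice → attend_hearing) and premise 3 gives O(anonymize_invoice → attend_hearing), so O(attend_hearing) either way.
The contrapositive of premise 4 (O(~update_ballot → ~attend_hearing)) is O(attend_hearing → update_ballot), and O(attend_hearing) is already established, so O(update_ballot).
The contrapositive of premise 2 (O(~run_backup → ~update_ballot)) is O(update_ballot → run_backup), and O(update_ballot) is already established, so O(run_backup).
Premise 8 is O(run_backup → hold_position); since O(run_backup), deontic closure gives O(hold_position).
Premise 7, O(retain_minutes → ~hold_position), contraposes to O(hold_position → ~retain_minutes); with O(hold_position) we get O(~retain_minutes).
So O(~retain_minutes) holds, i.e. retain_minutes is forbidden. None of the other listed options is forbidden under the premises.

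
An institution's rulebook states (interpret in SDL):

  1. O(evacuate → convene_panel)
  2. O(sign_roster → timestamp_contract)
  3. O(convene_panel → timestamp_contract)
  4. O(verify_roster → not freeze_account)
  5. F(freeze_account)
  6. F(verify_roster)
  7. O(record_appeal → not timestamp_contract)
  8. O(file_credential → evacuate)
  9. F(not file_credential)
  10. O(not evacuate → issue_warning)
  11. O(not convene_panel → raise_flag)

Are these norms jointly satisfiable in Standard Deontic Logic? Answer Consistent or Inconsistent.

Premise 4 is O(verify_roster → not freeze_account); even if O(not freeze_account) held, inferring O(verify_roster) would be affirming the consequent — invalid.
So O(verify_roster) is not derivable, and the apparent clash with O(not verify_roster) does not arise.
A world satisfying every obligation exists (e.g. convene_panel=true, evacuate=true, file_credential=true, freeze_account=false, issue_warning=false, raise_flag=false, record_appeal=false, sign_roster=false, timestamp_contract=true, verify_roster=false); no atom is both obligatory and forbidden, so the set is consistent.

Consistent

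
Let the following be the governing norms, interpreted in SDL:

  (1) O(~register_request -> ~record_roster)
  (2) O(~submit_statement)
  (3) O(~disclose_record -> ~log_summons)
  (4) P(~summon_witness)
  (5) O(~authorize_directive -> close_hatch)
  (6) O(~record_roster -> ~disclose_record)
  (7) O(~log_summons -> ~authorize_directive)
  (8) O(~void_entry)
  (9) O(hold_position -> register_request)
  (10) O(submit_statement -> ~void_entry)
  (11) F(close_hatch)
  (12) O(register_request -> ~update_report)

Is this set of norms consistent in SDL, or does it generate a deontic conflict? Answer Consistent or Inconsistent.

Consistent

Premise 10 is O(submit_statement -> ~void_entry); even if O(~void_entry) held, inferring O(submit_statement) would be affirming the consequent — invalid.
So O(submit_statement) is not derivable, and the apparent clash with O(~submit_statement) does not arise.
A world satisfying every obligation exists (e.g. authorize_directive=true, close_hatch=false, disclose_record=true, hold_position=false, log_summons=true, record_roster=true, register_request=true, submit_statement=false, summon_witness=false, update_report=false, void_entry=false); no atom is both obligatory and forbidden, so the set is consistent.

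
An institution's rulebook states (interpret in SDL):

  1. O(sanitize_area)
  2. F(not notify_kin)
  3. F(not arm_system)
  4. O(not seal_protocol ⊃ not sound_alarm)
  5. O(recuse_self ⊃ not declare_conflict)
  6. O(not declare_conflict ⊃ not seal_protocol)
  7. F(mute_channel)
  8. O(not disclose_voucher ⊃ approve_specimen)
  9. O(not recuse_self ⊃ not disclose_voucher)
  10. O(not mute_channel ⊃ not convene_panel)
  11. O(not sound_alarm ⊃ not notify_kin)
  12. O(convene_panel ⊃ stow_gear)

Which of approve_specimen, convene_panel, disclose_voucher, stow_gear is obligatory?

Premise 2 is F(not notify_kin), i.e. O(notify_kin).
The contrapositive of premise 11 (O(not sound_alarm ⊃ not notify_kin)) is O(notify_kin ⊃ sound_alarm), and O(notify_kin) is already established, so O(sound_alarm).
The contrapositive of premise 4 (O(not seal_protocol ⊃ not sound_alarm)) is O(sound_alarm ⊃ seal_protocol), and O(sound_alarm) is already established, so O(seal_protocol).
Premise 6, O(not declare_conflict ⊃ not seal_protocol), contraposes to O(seal_protocol ⊃ declare_conflict); with O(seal_protocol) we get O(declare_conflict).
Premise 5, O(recuse_self ⊃ not declare_conflict), contraposes to O(declare_conflict ⊃ not recuse_self); with O(declare_conflict) we get O(not recuse_self).
With premise 9, O(not recuse_self ⊃ not disclose_voucher), the K-axiom yields O(not disclose_voucher).
With premise 8, O(not disclose_voucher ⊃ approve_specimen), the K-axiom yields O(approve_specimen).
So O(approve_specimen) holds — approve_specimen is obligatory. None of the other listed options is made obligatory by any chain of premises.

approve_specimen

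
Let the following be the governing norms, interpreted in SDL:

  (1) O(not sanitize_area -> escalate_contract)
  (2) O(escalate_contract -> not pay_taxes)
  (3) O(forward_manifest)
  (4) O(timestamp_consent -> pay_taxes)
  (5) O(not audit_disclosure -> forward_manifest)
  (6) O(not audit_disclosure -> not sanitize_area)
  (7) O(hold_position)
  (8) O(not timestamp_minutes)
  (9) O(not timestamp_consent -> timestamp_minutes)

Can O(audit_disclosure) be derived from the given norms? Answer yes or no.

Premise 8 states O(not timestamp_minutes) outright.
Premise 9 is O(not timestamp_consent -> timestamp_minutes); contrapositively O(not timestamp_minutes -> timestamp_consent). Since O(not timestamp_minutes) holds, K gives O(timestamp_consent).
From O(timestamp_consent) and premise 4, O(timestamp_consent -> pay_taxes), we obtain O(pay_taxes).
The contrapositive of premise 2 (O(escalate_contract -> not pay_taxes)) is O(pay_taxes -> not escalate_contract), and O(pay_taxes) is already established, so O(not escalate_contract).
Premise 1, O(not sanitize_area -> escalate_contract), contraposes to O(not escalate_contract -> sanitize_area); with O(not escalate_contract) we get O(sanitize_area).
The contrapositive of premise 6 (O(not audit_disclosure -> not sanitize_area)) is O(sanitize_area -> audit_disclosure), and O(sanitize_area) is already established, so O(audit_disclosure).
Premises 3, 5, 7 do not contribute to this derivation.
So O(audit_disclosure) follows.

Yes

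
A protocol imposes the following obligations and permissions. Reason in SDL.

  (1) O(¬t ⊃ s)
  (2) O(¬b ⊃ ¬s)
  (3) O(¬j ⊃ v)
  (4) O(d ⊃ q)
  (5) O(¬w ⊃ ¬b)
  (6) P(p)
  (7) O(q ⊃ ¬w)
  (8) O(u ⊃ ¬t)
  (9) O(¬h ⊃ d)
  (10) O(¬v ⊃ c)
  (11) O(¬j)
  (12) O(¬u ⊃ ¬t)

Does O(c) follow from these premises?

No

Premise 10 is O(¬v ⊃ c), but O(¬v) is not derivable from the premises, so it does not yield O(c).
No other premise forces O(c). An ideal world satisfying every premise can still have c false, so O(c) is not derivable.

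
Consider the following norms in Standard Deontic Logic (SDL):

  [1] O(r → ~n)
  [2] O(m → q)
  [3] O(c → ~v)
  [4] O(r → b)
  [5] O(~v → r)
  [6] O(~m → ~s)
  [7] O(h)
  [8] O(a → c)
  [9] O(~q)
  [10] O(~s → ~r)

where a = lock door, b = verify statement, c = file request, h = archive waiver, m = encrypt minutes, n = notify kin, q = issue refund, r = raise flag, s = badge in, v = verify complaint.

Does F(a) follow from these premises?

Premise 9 states O(~q) outright.
Premise 2, O(m → q), contraposes to O(~q → ~m); with O(~q) we get O(~m).
From O(~m) and premise 6, O(~m → ~s), we obtain O(~s).
With premise 10, O(~s → ~r), the K-axiom yields O(~r).
Premise 5, O(~v → r), contraposes to O(~r → v); with O(~r) we get O(v).
Premise 3, O(c → ~v), contraposes to O(v → ~c); with O(v) we get O(~c).
Premise 8 is O(a → c); contrapositively O(~c → ~a). Since O(~c) holds, K gives O(~a).
Premises 1, 4, 7 do not contribute to this derivation.
So O(~a) holds, i.e. F(a). The claim follows.

Yes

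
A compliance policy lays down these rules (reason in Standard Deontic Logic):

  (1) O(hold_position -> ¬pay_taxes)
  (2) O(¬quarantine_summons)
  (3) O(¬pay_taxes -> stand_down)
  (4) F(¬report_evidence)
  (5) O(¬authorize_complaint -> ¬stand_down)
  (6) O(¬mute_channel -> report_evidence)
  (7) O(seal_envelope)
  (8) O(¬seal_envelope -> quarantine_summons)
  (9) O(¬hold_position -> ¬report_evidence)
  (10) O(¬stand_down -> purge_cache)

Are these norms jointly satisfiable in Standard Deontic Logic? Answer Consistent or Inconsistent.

Premise 8 is O(¬seal_envelope -> quarantine_summons), but O(¬seal_envelope) is not derivable from the premises, so it does not yield O(quarantine_summons).
So O(quarantine_summons) is not derivable, and the apparent clash with O(¬quarantine_summons) does not arise.
A world satisfying every obligation exists (e.g. authorize_complaint=true, hold_position=true, mute_channel=false, pay_taxes=false, purge_cache=false, quarantine_summons=false, report_evidence=true, seal_envelope=true, stand_down=true); no atom is both obligatory and forbidden, so the set is consistent.

Consistent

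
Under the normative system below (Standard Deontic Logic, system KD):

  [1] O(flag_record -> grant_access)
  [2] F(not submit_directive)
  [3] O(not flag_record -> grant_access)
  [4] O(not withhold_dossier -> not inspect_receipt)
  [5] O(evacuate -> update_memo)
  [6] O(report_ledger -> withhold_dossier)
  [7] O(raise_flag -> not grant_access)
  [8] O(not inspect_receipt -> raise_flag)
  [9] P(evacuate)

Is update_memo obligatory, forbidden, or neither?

Premise 5 is O(evacuate -> update_memo), but O(evacuate) is not derivable from the premises (the permission P(evacuate) asserts only not O(not evacuate), not O(evacuate)), so it does not yield O(update_memo).
No premise or chain of K-axiom applications forces O(update_memo), and none forces O(not update_memo). So update_memo is neither obligatory nor forbidden under these norms.

Neither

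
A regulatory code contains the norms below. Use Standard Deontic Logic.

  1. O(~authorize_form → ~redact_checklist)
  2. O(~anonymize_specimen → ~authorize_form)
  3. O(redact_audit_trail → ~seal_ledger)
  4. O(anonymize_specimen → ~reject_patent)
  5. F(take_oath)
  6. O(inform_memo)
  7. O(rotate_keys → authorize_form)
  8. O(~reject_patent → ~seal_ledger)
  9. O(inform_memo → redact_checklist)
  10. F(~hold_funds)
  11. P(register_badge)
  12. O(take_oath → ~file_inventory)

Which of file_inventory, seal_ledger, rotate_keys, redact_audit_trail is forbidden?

seal_ledger

Premise 6 gives O(inform_memo).
From O(inform_memo) and premise 9, O(inform_memo → redact_checklist), we obtain O(redact_checklist).
The contrapositive of premise 1 (O(~authorize_form → ~redact_checklist)) is O(redact_checklist → authorize_form), and O(redact_checklist) is already established, so O(authorize_form).
Premise 2, O(~anonymize_specimen → ~authorize_form), contraposes to O(authorize_form → anonymize_specimen); with O(authorize_form) we get O(anonymize_specimen).
Applying K to premise 4 (O(anonymize_specimen → ~reject_patent)) and O(anonymize_specimen) yields O(~reject_patent).
Premise 8 is O(~reject_patent → ~seal_ledger); since O(~reject_patent), deontic closure gives O(~seal_ledger).
So O(~seal_ledger) holds, i.e. seal_ledger is forbidden. None of the other listed options is forbidden under the premises.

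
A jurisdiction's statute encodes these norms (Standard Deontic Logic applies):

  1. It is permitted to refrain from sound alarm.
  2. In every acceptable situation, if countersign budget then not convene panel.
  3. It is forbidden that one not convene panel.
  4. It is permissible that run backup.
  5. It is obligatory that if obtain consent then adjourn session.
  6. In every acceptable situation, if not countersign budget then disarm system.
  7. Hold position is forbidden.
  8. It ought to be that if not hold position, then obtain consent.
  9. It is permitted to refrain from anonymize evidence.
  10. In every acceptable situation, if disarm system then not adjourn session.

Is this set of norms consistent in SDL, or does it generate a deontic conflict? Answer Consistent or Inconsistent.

Inconsistent

Premise 3, F(¬convene_panel), is equivalent to O(convene_panel).
Premise 2, O(countersign_budget → ¬convene_panel), contraposes to O(convene_panel → ¬countersign_budget); with O(convene_panel) we get O(¬countersign_budget).
Premise 6 is O(¬countersign_budget → disarm_system); since O(¬countersign_budget), deontic closure gives O(disarm_system).
With premise 10, O(disarm_system → ¬adjourn_session), the K-axiom yields O(¬adjourn_session).
Premise 5 is O(obtain_consent → adjourn_session); contrapositively O(¬adjourn_session → ¬obtain_consent). Since O(¬adjourn_session) holds, K gives O(¬obtain_consent).
Premise 8 is O(¬hold_position → obtain_consent); contrapositively O(¬obtain_consent → hold_position). Since O(¬obtain_consent) holds, K gives O(hold_position).
However, F(hold_position) at premise 7 amounts to O(¬hold_position).
We now have both O(hold_position) and O(¬hold_position) — hold_position is simultaneously obligatory and forbidden, violating the D-axiom.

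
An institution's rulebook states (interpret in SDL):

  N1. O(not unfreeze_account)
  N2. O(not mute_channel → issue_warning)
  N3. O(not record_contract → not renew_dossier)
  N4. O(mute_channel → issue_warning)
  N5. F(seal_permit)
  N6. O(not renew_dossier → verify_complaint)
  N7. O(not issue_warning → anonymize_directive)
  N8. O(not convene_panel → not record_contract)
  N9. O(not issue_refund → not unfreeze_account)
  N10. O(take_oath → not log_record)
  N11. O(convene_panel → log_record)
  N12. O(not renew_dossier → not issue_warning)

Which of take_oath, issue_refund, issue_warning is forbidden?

Premises 2 and 4 cover both cases: O(not mute_channel → issue_warning) and O(mute_channel → issue_warning). Since not mute_channel ∨ mute_channel is a tautology, O(issue_warning) follows.
The contrapositive of premise 12 (O(not renew_dossier → not issue_warning)) is O(issue_warning → renew_dossier), and O(issue_warning) is already established, so O(renew_dossier).
The contrapositive of premise 3 (O(not record_contract → not renew_dossier)) is O(renew_dossier → record_contract), and O(renew_dossier) is already established, so O(record_contract).
The contrapositive of premise 8 (O(not convene_panel → not record_contract)) is O(record_contract → convene_panel), and O(record_contract) is already established, so O(convene_panel).
From O(convene_panel) and premise 11, O(convene_panel → log_record), we obtain O(log_record).
Premise 10 is O(take_oath → not log_record); contrapositively O(log_record → not take_oath). Since O(log_record) holds, K gives O(not take_oath).
So O(not take_oath) holds, i.e. take_oath is forbidden. None of the other listed options is forbidden under the premises.

take_oath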